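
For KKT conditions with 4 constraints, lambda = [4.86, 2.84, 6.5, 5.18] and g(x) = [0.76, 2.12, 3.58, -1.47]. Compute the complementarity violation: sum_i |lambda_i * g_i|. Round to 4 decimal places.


KKT complementary slackness check:
lambda_1 * g_1 = 4.86 * 0.76 = 3.6936
lambda_2 * g_2 = 2.84 * 2.12 = 6.0208
lambda_3 * g_3 = 6.5 * 3.58 = 23.27
lambda_4 * g_4 = 5.18 * -1.47 = -7.6146
Total violation = 3.6936 + 6.0208 + 23.27 + 7.6146 = 40.599


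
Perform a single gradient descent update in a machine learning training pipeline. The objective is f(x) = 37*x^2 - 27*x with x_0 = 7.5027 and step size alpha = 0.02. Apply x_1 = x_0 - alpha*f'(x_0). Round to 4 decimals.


We compute the gradient at x_0 and apply the update.
f'(x) = 74*x - 27
f'(7.5027) = 74*7.5027 - 27 = 528.1998
x_1 = 7.5027 - 0.02*528.1998 = -3.0613


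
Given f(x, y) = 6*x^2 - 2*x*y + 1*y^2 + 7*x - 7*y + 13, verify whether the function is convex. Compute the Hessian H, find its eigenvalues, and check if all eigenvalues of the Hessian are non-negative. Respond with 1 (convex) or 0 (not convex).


The Hessian of f(x,y) = 6*x^2 - 2*x*y + 1*y^2 + 7*x - 7*y + 13 is:
H = [[12, -2], [-2, 2]]
Trace = 12 + 2 = 14
Determinant = 12*2 - (-2)^2 = 20
Discriminant = (14)^2 - 4*20 = 116.0
Eigenvalues: lambda_1 = 1.6148, lambda_2 = 12.3852
The function is convex.

1


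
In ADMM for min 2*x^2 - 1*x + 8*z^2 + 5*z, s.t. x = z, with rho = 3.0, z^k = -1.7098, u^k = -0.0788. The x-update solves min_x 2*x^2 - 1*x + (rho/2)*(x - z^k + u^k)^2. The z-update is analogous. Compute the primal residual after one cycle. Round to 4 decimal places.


ADMM iteration with rho = 3.0, z^k = -1.7098, u^k = -0.0788
Step 1: x-update.
Minimize 2*x^2 - 1*x + (3.0/2)*(x + 1.7098 - 0.0788)^2
FOC: (2*2 + 3.0)*x = 1 + 3.0*(-1.7098 + 0.0788)
x^{k+1} = -0.5561
Step 2: z-update.
Minimize 8*z^2 + 5*z + (3.0/2)*(-0.5561 - z - 0.0788)^2
FOC: (2*8 + 3.0)*z = -5 + 3.0*(-0.5561 - 0.0788)
z^{k+1} = -0.3634
Step 3: u-update.
u^{k+1} = -0.0788 - 0.5561 + 0.3634 = -0.2715
Step 4: Primal residual = |-0.5561 + 0.3634| = 0.1927


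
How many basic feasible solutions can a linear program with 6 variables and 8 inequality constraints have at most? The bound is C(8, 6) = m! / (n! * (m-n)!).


Each vertex corresponds to some choice of n active constraints out of m, so the number of vertices is at most C(m, n) = m! / (n!(m-n)!).
m = 8, n = 6
Numerator: 8 * 7 * 6 * 5 * 4 * 3
Denominator: 6! = 720
C(8, 6) = 28


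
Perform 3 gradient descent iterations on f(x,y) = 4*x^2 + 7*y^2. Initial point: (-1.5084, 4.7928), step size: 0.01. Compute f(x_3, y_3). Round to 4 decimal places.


Gradient descent on f(x,y) = 4*x^2 + 7*y^2.
Starting point: (-1.5084, 4.7928), alpha = 0.01
Step 1: grad_x = 2*4*-1.5084 = -12.0672, grad_y = 2*7*4.7928 = 67.0992
  x_1 = -1.5084 - 0.01*-12.0672 = -1.3877
  y_1 = 4.7928 - 0.01*67.0992 = 4.1218
Step 2: grad_x = 2*4*-1.3877 = -11.1018, grad_y = 2*7*4.1218 = 57.7053
  x_2 = -1.3877 - 0.01*-11.1018 = -1.2767
  y_2 = 4.1218 - 0.01*57.7053 = 3.5448
Step 3: grad_x = 2*4*-1.2767 = -10.2137, grad_y = 2*7*3.5448 = 49.6266
  x_3 = -1.2767 - 0.01*-10.2137 = -1.1746
  y_3 = 3.5448 - 0.01*49.6266 = 3.0485
f(-1.1746, 3.0485) = 4*(-1.1746)^2 + 7*3.0485^2 = 70.5715


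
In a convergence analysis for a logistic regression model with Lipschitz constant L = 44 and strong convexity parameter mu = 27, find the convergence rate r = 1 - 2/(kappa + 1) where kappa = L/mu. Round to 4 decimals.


Step 1: Compute the condition number.
kappa = L/mu = 44/27 = 1.6296
Step 2: Compute the convergence rate.
r = 1 - 2/(kappa + 1) = 1 - 2*mu/(L + mu) = (L - mu)/(L + mu) = 17/71 = 0.2394


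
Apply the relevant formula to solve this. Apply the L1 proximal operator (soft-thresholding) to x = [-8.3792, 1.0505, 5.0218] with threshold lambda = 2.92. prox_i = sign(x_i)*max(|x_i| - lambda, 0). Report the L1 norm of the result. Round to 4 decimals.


Soft-thresholding with lambda = 2.92:
prox(-8.3792) = sign(-8.3792)*max(|-8.3792| - 2.92, 0) = -5.4592
prox(1.0505) = sign(1.0505)*max(|1.0505| - 2.92, 0) = 0.0
prox(5.0218) = sign(5.0218)*max(|5.0218| - 2.92, 0) = 2.1018
prox(x) = [-5.4592, 0.0, 2.1018]
||prox(x)||_1 = 5.4592 + 0.0 + 2.1018 = 7.561


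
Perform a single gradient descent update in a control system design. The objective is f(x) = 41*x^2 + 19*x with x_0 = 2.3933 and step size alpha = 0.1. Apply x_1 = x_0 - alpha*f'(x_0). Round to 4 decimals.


We compute the gradient at x_0 and apply the update.
f'(x) = 82*x + 19
f'(2.3933) = 82*2.3933 + 19 = 215.2506
x_1 = 2.3933 - 0.1*215.2506 = -19.1318


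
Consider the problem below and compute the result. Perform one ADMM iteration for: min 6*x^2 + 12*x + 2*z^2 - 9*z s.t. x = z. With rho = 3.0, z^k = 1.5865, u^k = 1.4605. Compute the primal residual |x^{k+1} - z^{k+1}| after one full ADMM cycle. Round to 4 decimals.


ADMM iteration with rho = 3.0, z^k = 1.5865, u^k = 1.4605
Step 1: x-update.
Minimize 6*x^2 + 12*x + (3.0/2)*(x - 1.5865 + 1.4605)^2
FOC: (2*6 + 3.0)*x = -12 + 3.0*(1.5865 - 1.4605)
x^{k+1} = -0.7748
Step 2: z-update.
Minimize 2*z^2 - 9*z + (3.0/2)*(-0.7748 - z + 1.4605)^2
FOC: (2*2 + 3.0)*z = 9 + 3.0*(-0.7748 + 1.4605)
z^{k+1} = 1.5796
Step 3: u-update.
u^{k+1} = 1.4605 - 0.7748 - 1.5796 = -0.8939
Step 4: Primal residual = |-0.7748 - 1.5796| = 2.3544


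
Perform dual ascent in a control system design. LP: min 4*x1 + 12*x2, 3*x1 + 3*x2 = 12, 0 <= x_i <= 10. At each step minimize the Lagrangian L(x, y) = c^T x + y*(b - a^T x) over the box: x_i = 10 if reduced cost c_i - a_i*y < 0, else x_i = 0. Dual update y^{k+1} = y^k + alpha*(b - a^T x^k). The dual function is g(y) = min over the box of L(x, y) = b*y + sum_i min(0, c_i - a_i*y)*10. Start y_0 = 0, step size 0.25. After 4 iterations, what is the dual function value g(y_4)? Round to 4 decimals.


Dual ascent for LP: min 4*x1 + 12*x2, 3*x1 + 3*x2 = 12, 0 <= x_i <= 10
Step 1: y^k = 0.0, reduced costs: (4.0, 12.0)
  x^k = (0.0, 0.0), subgradient = b - a^T x = 12.0
  y^{k+1} = 0.0 + 0.25*12.0 = 3.0
Step 2: y^k = 3.0, reduced costs: (-5.0, 3.0)
  x^k = (10.0, 0.0), subgradient = b - a^T x = -18.0
  y^{k+1} = 3.0 + 0.25*-18.0 = -1.5
Step 3: y^k = -1.5, reduced costs: (8.5, 16.5)
  x^k = (0.0, 0.0), subgradient = b - a^T x = 12.0
  y^{k+1} = -1.5 + 0.25*12.0 = 1.5
Step 4: y^k = 1.5, reduced costs: (-0.5, 7.5)
  x^k = (10.0, 0.0), subgradient = b - a^T x = -18.0
  y^{k+1} = 1.5 + 0.25*-18.0 = -3.0
Dual objective at y_4 = -3.0: reduced costs (13.0, 21.0), box minimizer x = (0.0, 0.0)
g(y_4) = b*y + (c1 - a1*y)*x1 + (c2 - a2*y)*x2 = 12*(-3.0) + 13.0*0.0 + 21.0*0.0 = -36.0 + 0.0 + 0.0 = -36.0


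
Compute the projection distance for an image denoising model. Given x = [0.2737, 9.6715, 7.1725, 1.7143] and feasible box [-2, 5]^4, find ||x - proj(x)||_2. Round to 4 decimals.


Project each component onto [-2, 5].
clip(0.2737) = 0.2737, clip(9.6715) = 5.0, clip(7.1725) = 5.0, clip(1.7143) = 1.7143
Projection = [0.2737, 5.0, 5.0, 1.7143]
Squared diffs: [0.0, 21.8229, 4.7198, 0.0]
Distance = sqrt(26.5427) = 5.152


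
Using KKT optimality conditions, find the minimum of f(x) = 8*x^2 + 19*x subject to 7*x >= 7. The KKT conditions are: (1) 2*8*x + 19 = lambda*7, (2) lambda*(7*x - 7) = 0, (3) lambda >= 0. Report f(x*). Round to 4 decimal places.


Step 1: Try lambda = 0 (constraint inactive).
x_unc = -19/(2*8) = -1.1875
Check: 7*-1.1875 = -8.3125 < 7 -- violated!
Step 2: Constraint must be active: 7*x = 7
x* = 7/7 = 1.0
lambda = (2*8*1.0 + 19)/7 = 5.0
Step 3: Compute optimal value.
f(x*) = 8*1.0^2 + 19*1.0 = 27.0


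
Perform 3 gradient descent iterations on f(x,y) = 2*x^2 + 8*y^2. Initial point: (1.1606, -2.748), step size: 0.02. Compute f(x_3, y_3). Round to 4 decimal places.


Gradient descent on f(x,y) = 2*x^2 + 8*y^2.
Starting point: (1.1606, -2.748), alpha = 0.02
Step 1: grad_x = 2*2*1.1606 = 4.6424, grad_y = 2*8*-2.748 = -43.968
  x_1 = 1.1606 - 0.02*4.6424 = 1.0678
  y_1 = -2.748 - 0.02*-43.968 = -1.8686
Step 2: grad_x = 2*2*1.0678 = 4.271, grad_y = 2*8*-1.8686 = -29.8982
  x_2 = 1.0678 - 0.02*4.271 = 0.9823
  y_2 = -1.8686 - 0.02*-29.8982 = -1.2707
Step 3: grad_x = 2*2*0.9823 = 3.9293, grad_y = 2*8*-1.2707 = -20.3308
  x_3 = 0.9823 - 0.02*3.9293 = 0.9037
  y_3 = -1.2707 - 0.02*-20.3308 = -0.8641
f(0.9037, -0.8641) = 2*0.9037^2 + 8*(-0.8641)^2 = 7.6063


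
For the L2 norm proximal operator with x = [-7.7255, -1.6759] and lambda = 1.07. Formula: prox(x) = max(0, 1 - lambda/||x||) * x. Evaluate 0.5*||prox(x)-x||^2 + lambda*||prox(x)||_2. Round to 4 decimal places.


Step 1: Compute ||x||.
||x|| = 7.9052
Step 2: Compute scaling factor.
scale = max(0, 1 - 1.07/7.9052) = 0.8646
Step 3: prox(x) = [-6.6798, -1.4491]
||prox(x)|| = 6.8352
Step 4: Proximal objective.
0.5*||prox-x||^2 = 0.5725
lambda*||prox|| = 7.3137
Total = 7.8861


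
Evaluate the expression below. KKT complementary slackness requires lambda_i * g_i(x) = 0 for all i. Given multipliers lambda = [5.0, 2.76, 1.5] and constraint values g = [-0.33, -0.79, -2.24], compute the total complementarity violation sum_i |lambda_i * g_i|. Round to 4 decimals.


KKT complementary slackness check:
lambda_1 * g_1 = 5.0 * -0.33 = -1.65
lambda_2 * g_2 = 2.76 * -0.79 = -2.1804
lambda_3 * g_3 = 1.5 * -2.24 = -3.36
Total violation = 1.65 + 2.1804 + 3.36 = 7.1904


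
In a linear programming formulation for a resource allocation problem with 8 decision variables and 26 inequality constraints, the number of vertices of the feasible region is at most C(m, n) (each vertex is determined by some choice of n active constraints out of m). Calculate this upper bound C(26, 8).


Each vertex corresponds to some choice of n active constraints out of m, so the number of vertices is at most C(m, n) = m! / (n!(m-n)!).
m = 26, n = 8
Numerator: 26 * 25 * 24 * 23 * 22 * 21 * 20 * 19
Denominator: 8! = 40320
C(26, 8) = 1562275


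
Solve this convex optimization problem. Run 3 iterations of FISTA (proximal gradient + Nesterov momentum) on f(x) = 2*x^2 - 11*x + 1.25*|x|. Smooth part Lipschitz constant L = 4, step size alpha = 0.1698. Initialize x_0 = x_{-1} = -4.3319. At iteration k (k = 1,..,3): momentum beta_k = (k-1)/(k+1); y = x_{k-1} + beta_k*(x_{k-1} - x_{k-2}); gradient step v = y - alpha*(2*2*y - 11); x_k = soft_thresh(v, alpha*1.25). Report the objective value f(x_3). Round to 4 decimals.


FISTA on f(x) = 2*x^2 - 11*x + 1.25*|x|
L = 4, alpha = 0.1698
Iteration 1: beta = 0.0, y = -4.3319 + 0.0*(-4.3319 + 4.3319) = -4.3319
  grad(y) = -28.3276, v = y - alpha*grad = 0.4781
  prox(v) = soft_thresh(0.4781, 0.2123) = 0.2659
Iteration 2: beta = 0.3333, y = 0.2659 + 0.3333*(0.2659 + 4.3319) = 1.7985
  grad(y) = -3.8061, v = y - alpha*grad = 2.4447
  prox(v) = soft_thresh(2.4447, 0.2123) = 2.2325
Iteration 3: beta = 0.5, y = 2.2325 + 0.5*(2.2325 - 0.2659) = 3.2158
  grad(y) = 1.8632, v = y - alpha*grad = 2.8994
  prox(v) = soft_thresh(2.8994, 0.2123) = 2.6872
f(x_3) = 2*2.6872^2 - 11*2.6872 + 1.25*|2.6872| = -11.7581


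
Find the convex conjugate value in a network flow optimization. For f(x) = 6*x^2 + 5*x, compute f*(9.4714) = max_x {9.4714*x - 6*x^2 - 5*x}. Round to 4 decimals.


f*(y) = sup_x {y*x - a*x^2 - b*x} = sup_x {(y-b)*x - a*x^2}
FOC: (y - b) - 2a*x = 0 => x* = (y - b)/(2a)
x* = (9.4714 - 5)/(2*6) = 0.3726
f*(9.4714) = (y-b)^2/(4a) = (9.4714 - 5)^2/(4*6)
= 19.9934/24 = 0.8331


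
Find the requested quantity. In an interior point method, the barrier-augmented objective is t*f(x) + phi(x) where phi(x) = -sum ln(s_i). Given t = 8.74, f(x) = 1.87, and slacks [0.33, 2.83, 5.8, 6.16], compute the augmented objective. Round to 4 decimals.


Step 1: Compute log-barrier.
ln values: [-1.1087, 1.0403, 1.7579, 1.8181]
phi = -(-1.1087 + 1.0403 + 1.7579 + 1.8181) = -3.5075
Step 2: Compute augmented objective.
t*f(x) = 8.74*1.87 = 16.3438
Total = 16.3438 - 3.5075 = 12.8363


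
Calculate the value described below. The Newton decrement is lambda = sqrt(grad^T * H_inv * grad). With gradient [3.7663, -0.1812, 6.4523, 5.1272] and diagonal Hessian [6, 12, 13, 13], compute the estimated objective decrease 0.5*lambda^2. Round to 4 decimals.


Step 1: H is diagonal, so H^(-1) * g = [0.6277, -0.0151, 0.4963, 0.3944].
Step 2: g^T H^(-1) g = sum_i g_i^2 / H_ii
  = (3.7663)^2/6 + (-0.1812)^2/12 + (6.4523)^2/13 + (5.1272)^2/13
  = 2.3642 + 0.0027 + 3.2025 + 2.0222 = 7.5915
Step 3: Objective decrease = 0.5 * g^T H^(-1) g = 3.7958


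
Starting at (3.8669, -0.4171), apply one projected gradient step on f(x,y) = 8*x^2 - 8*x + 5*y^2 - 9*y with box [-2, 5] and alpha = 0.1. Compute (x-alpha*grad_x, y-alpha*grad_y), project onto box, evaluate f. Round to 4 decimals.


Step 1: Compute gradient at (3.8669, -0.4171).
grad_x = 2*8*3.8669 - 8 = 53.8704
grad_y = 2*5*-0.4171 - 9 = -13.171
Step 2: Gradient step.
x_raw = 3.8669 - 0.1*53.8704 = -1.5201
y_raw = -0.4171 - 0.1*-13.171 = 0.9
Step 3: Project onto [-2, 5].
x_proj = clip(-1.5201) = -1.5201
y_proj = clip(0.9) = 0.9
Step 4: Evaluate f.
f(-1.5201, 0.9) = 26.5977


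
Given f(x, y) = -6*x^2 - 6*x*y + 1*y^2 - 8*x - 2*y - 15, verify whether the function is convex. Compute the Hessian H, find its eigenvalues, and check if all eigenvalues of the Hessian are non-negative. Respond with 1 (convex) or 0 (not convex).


The Hessian of f(x,y) = -6*x^2 - 6*x*y + 1*y^2 - 8*x - 2*y - 15 is:
H = [[-12, -6], [-6, 2]]
Trace = -12 + 2 = -10
Determinant = -12*2 - (-6)^2 = -60
Discriminant = (-10)^2 - 4*-60 = 340.0
Eigenvalues: lambda_1 = -14.2195, lambda_2 = 4.2195
The function is not convex.

0


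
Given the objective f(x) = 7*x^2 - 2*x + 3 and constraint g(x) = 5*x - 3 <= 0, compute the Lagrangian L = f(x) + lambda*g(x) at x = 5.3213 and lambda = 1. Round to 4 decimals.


Step 1: Evaluate f(x).
f(5.3213) = 7*5.3213^2 - 2*5.3213 + 3 = 190.571
Step 2: Evaluate g(x).
g(5.3213) = 5*5.3213 - 3 = 23.6065
Step 3: Compute Lagrangian.
L = 190.571 + 1*23.6065 = 214.1775


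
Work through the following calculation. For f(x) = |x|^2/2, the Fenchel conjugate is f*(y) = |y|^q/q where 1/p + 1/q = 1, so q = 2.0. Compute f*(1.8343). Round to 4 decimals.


The conjugate exponent q satisfies 1/p + 1/q = 1.
p = 2, so q = 2/(2 - 1) = 2.0
|y|^q = 1.8343^2.0 = 3.3647
f*(1.8343) = 3.3647 / 2.0 = 1.6823


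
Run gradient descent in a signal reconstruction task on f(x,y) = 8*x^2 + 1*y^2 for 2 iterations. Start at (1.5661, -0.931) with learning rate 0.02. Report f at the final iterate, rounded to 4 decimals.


Gradient descent on f(x,y) = 8*x^2 + 1*y^2.
Starting point: (1.5661, -0.931), alpha = 0.02
Step 1: grad_x = 2*8*1.5661 = 25.0576, grad_y = 2*1*-0.931 = -1.862
  x_1 = 1.5661 - 0.02*25.0576 = 1.0649
  y_1 = -0.931 - 0.02*-1.862 = -0.8938
Step 2: grad_x = 2*8*1.0649 = 17.0392, grad_y = 2*1*-0.8938 = -1.7875
  x_2 = 1.0649 - 0.02*17.0392 = 0.7242
  y_2 = -0.8938 - 0.02*-1.7875 = -0.858
f(0.7242, -0.858) = 8*0.7242^2 + 1*(-0.858)^2 = 4.9315


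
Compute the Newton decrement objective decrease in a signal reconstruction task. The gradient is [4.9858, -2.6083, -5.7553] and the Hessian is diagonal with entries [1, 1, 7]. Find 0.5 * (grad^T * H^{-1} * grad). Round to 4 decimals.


Step 1: H is diagonal, so H^(-1) * g = [4.9858, -2.6083, -0.8222].
Step 2: g^T H^(-1) g = sum_i g_i^2 / H_ii
  = (4.9858)^2/1 + (-2.6083)^2/1 + (-5.7553)^2/7
  = 24.8582 + 6.8032 + 4.7319 = 36.3934
Step 3: Objective decrease = 0.5 * g^T H^(-1) g = 18.1967


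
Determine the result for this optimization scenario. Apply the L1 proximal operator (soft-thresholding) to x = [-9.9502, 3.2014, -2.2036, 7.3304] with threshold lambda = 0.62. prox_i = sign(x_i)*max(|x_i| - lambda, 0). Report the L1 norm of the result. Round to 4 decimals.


Soft-thresholding with lambda = 0.62:
prox(-9.9502) = sign(-9.9502)*max(|-9.9502| - 0.62, 0) = -9.3302
prox(3.2014) = sign(3.2014)*max(|3.2014| - 0.62, 0) = 2.5814
prox(-2.2036) = sign(-2.2036)*max(|-2.2036| - 0.62, 0) = -1.5836
prox(7.3304) = sign(7.3304)*max(|7.3304| - 0.62, 0) = 6.7104
prox(x) = [-9.3302, 2.5814, -1.5836, 6.7104]
||prox(x)||_1 = 9.3302 + 2.5814 + 1.5836 + 6.7104 = 20.2056


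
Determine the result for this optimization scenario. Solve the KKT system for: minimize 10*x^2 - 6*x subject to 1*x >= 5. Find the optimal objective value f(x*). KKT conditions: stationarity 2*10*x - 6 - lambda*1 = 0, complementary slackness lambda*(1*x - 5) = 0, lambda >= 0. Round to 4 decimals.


Step 1: Try lambda = 0 (constraint inactive).
x_unc = 6/(2*10) = 0.3
Check: 1*0.3 = 0.3 < 5 -- violated!
Step 2: Constraint must be active: 1*x = 5
x* = 5/1 = 5.0
lambda = (2*10*5.0 - 6)/1 = 94.0
Step 3: Compute optimal value.
f(x*) = 10*5.0^2 - 6*5.0 = 220.0


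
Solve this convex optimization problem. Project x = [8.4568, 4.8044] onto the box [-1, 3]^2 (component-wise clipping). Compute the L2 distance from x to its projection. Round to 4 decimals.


Project each component onto [-1, 3].
clip(8.4568) = 3.0, clip(4.8044) = 3.0
Projection = [3.0, 3.0]
Squared diffs: [29.7767, 3.2559]
Distance = sqrt(33.0326) = 5.7474


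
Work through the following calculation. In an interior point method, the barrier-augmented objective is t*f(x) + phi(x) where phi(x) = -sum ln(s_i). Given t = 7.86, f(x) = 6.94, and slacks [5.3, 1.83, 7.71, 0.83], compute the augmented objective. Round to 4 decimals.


Step 1: Compute log-barrier.
ln values: [1.6677, 0.6043, 2.0425, -0.1863]
phi = -(1.6677 + 0.6043 + 2.0425 - 0.1863) = -4.1282
Step 2: Compute augmented objective.
t*f(x) = 7.86*6.94 = 54.5484
Total = 54.5484 - 4.1282 = 50.4202


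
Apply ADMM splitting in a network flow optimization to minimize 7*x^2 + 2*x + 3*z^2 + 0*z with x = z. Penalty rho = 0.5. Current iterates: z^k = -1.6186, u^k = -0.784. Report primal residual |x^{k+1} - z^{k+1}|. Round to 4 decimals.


ADMM iteration with rho = 0.5, z^k = -1.6186, u^k = -0.784
Step 1: x-update.
Minimize 7*x^2 + 2*x + (0.5/2)*(x + 1.6186 - 0.784)^2
FOC: (2*7 + 0.5)*x = -2 + 0.5*(-1.6186 + 0.784)
x^{k+1} = -0.1667
Step 2: z-update.
Minimize 3*z^2 + 0*z + (0.5/2)*(-0.1667 - z - 0.784)^2
FOC: (2*3 + 0.5)*z = 0 + 0.5*(-0.1667 - 0.784)
z^{k+1} = -0.0731
Step 3: u-update.
u^{k+1} = -0.784 - 0.1667 + 0.0731 = -0.8776
Step 4: Primal residual = |-0.1667 + 0.0731| = 0.0936


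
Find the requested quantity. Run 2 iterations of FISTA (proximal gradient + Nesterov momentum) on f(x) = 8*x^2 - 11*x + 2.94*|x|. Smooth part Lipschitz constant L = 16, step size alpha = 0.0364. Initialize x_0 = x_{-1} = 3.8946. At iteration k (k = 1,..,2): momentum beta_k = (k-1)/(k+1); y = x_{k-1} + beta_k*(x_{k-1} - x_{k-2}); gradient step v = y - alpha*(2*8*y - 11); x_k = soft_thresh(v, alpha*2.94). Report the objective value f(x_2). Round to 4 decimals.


FISTA on f(x) = 8*x^2 - 11*x + 2.94*|x|
L = 16, alpha = 0.0364
Iteration 1: beta = 0.0, y = 3.8946 + 0.0*(3.8946 - 3.8946) = 3.8946
  grad(y) = 51.3136, v = y - alpha*grad = 2.0268
  prox(v) = soft_thresh(2.0268, 0.107) = 1.9198
Iteration 2: beta = 0.3333, y = 1.9198 + 0.3333*(1.9198 - 3.8946) = 1.2615
  grad(y) = 9.1839, v = y - alpha*grad = 0.9272
  prox(v) = soft_thresh(0.9272, 0.107) = 0.8202
f(x_2) = 8*0.8202^2 - 11*0.8202 + 2.94*|0.8202| = -1.2291


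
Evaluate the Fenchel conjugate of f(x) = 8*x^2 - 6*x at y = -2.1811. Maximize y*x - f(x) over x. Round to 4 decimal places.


f*(y) = sup_x {y*x - a*x^2 - b*x} = sup_x {(y-b)*x - a*x^2}
FOC: (y - b) - 2a*x = 0 => x* = (y - b)/(2a)
x* = (-2.1811 + 6)/(2*8) = 0.2387
f*(-2.1811) = (y-b)^2/(4a) = (-2.1811 + 6)^2/(4*8)
= 14.584/32 = 0.4557


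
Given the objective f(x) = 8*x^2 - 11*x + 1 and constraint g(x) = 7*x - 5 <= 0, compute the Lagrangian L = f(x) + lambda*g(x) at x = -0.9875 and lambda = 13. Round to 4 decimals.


Step 1: Evaluate f(x).
f(-0.9875) = 8*(-0.9875)^2 - 11*(-0.9875) + 1 = 19.6638
Step 2: Evaluate g(x).
g(-0.9875) = 7*-0.9875 - 5 = -11.9125
Step 3: Compute Lagrangian.
L = 19.6638 + 13*-11.9125 = -135.1988


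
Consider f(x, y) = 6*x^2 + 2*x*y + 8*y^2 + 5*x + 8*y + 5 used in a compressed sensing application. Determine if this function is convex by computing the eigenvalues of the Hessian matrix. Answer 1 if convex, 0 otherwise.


The Hessian of f(x,y) = 6*x^2 + 2*x*y + 8*y^2 + 5*x + 8*y + 5 is:
H = [[12, 2], [2, 16]]
Trace = 12 + 16 = 28
Determinant = 12*16 - (2)^2 = 188
Discriminant = (28)^2 - 4*188 = 32.0
Eigenvalues: lambda_1 = 11.1716, lambda_2 = 16.8284
The function is convex.

1


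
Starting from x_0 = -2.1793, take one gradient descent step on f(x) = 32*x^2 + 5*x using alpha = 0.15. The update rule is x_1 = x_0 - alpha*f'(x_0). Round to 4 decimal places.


We compute the gradient at x_0 and apply the update.
f'(x) = 64*x + 5
f'(-2.1793) = 64*-2.1793 + 5 = -134.4752
x_1 = -2.1793 - 0.15*-134.4752 = 17.992


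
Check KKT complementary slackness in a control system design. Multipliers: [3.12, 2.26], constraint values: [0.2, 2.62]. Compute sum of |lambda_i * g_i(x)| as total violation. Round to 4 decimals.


KKT complementary slackness check:
lambda_1 * g_1 = 3.12 * 0.2 = 0.624
lambda_2 * g_2 = 2.26 * 2.62 = 5.9212
Total violation = 0.624 + 5.9212 = 6.5452


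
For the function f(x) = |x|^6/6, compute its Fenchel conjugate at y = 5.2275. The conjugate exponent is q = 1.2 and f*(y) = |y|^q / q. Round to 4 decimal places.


The conjugate exponent q satisfies 1/p + 1/q = 1.
p = 6, so q = 6/(6 - 1) = 1.2
|y|^q = 5.2275^1.2 = 7.277
f*(5.2275) = 7.277 / 1.2 = 6.0642


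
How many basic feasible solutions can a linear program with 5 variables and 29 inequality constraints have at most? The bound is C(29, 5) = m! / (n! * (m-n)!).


Each vertex corresponds to some choice of n active constraints out of m, so the number of vertices is at most C(m, n) = m! / (n!(m-n)!).
m = 29, n = 5
Numerator: 29 * 28 * 27 * 26 * 25
Denominator: 5! = 120
C(29, 5) = 118755


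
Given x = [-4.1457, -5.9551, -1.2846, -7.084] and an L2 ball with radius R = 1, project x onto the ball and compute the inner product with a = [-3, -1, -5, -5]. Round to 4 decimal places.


Step 1: Compute ||x|| (intermediates to 6 decimals).
||x|| = sqrt((-4.1457)^2 + (-5.9551)^2 + (-1.2846)^2 + (-7.084)^2) = 10.221707
Step 2: Project.
Since ||x|| > R, scale = R/||x|| = 1/10.221707 = 0.097831, proj(x) = scale * x
proj(x) = [-0.405578, -0.582593, -0.125674, -0.693035]
Step 3: Dot product.
a^T * proj(x) = -3*(-0.405578) - 1*(-0.582593) - 5*(-0.125674) - 5*(-0.693035) = 5.8929


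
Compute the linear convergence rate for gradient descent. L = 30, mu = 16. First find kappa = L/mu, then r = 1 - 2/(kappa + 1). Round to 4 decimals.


Step 1: Compute the condition number.
kappa = L/mu = 30/16 = 1.875
Step 2: Compute the convergence rate.
r = 1 - 2/(kappa + 1) = 1 - 2*mu/(L + mu) = (L - mu)/(L + mu) = 14/46 = 0.3043


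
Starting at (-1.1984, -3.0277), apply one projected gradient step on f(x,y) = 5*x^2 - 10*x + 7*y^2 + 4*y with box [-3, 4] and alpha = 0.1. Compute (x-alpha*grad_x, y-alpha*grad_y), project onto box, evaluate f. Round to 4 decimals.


Step 1: Compute gradient at (-1.1984, -3.0277).
grad_x = 2*5*-1.1984 - 10 = -21.984
grad_y = 2*7*-3.0277 + 4 = -38.3878
Step 2: Gradient step.
x_raw = -1.1984 - 0.1*-21.984 = 1.0
y_raw = -3.0277 - 0.1*-38.3878 = 0.8111
Step 3: Project onto [-3, 4].
x_proj = clip(1.0) = 1.0
y_proj = clip(0.8111) = 0.8111
Step 4: Evaluate f.
f(1.0, 0.8111) = 2.8493


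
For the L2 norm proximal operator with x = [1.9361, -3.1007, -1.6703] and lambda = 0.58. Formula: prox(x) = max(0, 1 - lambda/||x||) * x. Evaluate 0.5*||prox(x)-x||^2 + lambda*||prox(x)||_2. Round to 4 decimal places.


Step 1: Compute ||x||.
||x|| = 4.019
Step 2: Compute scaling factor.
scale = max(0, 1 - 0.58/4.019) = 0.8557
Step 3: prox(x) = [1.6567, -2.6532, -1.4293]
||prox(x)|| = 3.439
Step 4: Proximal objective.
0.5*||prox-x||^2 = 0.1682
lambda*||prox|| = 1.9946
Total = 2.1628


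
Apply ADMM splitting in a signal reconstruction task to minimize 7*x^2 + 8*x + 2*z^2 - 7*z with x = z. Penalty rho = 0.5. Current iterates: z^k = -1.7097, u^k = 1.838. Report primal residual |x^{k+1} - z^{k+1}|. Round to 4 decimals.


ADMM iteration with rho = 0.5, z^k = -1.7097, u^k = 1.838
Step 1: x-update.
Minimize 7*x^2 + 8*x + (0.5/2)*(x + 1.7097 + 1.838)^2
FOC: (2*7 + 0.5)*x = -8 + 0.5*(-1.7097 - 1.838)
x^{k+1} = -0.6741
Step 2: z-update.
Minimize 2*z^2 - 7*z + (0.5/2)*(-0.6741 - z + 1.838)^2
FOC: (2*2 + 0.5)*z = 7 + 0.5*(-0.6741 + 1.838)
z^{k+1} = 1.6849
Step 3: u-update.
u^{k+1} = 1.838 - 0.6741 - 1.6849 = -0.5209
Step 4: Primal residual = |-0.6741 - 1.6849| = 2.3589


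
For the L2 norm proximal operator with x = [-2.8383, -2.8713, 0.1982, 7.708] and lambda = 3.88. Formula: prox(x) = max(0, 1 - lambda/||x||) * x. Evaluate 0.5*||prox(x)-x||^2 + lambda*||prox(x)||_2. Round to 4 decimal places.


Step 1: Compute ||x||.
||x|| = 8.7036
Step 2: Compute scaling factor.
scale = max(0, 1 - 3.88/8.7036) = 0.5542
Step 3: prox(x) = [-1.573, -1.5913, 0.1098, 4.2718]
||prox(x)|| = 4.8236
Step 4: Proximal objective.
0.5*||prox-x||^2 = 7.5272
lambda*||prox|| = 18.7156
Total = 26.2428


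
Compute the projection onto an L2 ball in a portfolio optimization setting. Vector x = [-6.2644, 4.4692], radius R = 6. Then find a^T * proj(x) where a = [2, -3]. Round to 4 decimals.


Step 1: Compute ||x|| (intermediates to 6 decimals).
||x|| = sqrt((-6.2644)^2 + 4.4692^2) = 7.695223
Step 2: Project.
Since ||x|| > R, scale = R/||x|| = 6/7.695223 = 0.779704, proj(x) = scale * x
proj(x) = [-4.884378, 3.484653]
Step 3: Dot product.
a^T * proj(x) = 2*(-4.884378) - 3*3.484653 = -20.2227


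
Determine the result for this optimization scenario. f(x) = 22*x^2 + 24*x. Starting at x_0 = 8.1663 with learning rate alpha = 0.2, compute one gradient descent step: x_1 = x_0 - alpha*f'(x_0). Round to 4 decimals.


We compute the gradient at x_0 and apply the update.
f'(x) = 44*x + 24
f'(8.1663) = 44*8.1663 + 24 = 383.3172
x_1 = 8.1663 - 0.2*383.3172 = -68.4971


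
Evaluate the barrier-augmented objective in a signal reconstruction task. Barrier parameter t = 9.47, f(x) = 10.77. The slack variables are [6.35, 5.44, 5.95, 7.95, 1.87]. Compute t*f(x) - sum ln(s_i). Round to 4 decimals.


Step 1: Compute log-barrier.
ln values: [1.8485, 1.6938, 1.7834, 2.0732, 0.6259]
phi = -(1.8485 + 1.6938 + 1.7834 + 2.0732 + 0.6259) = -8.0247
Step 2: Compute augmented objective.
t*f(x) = 9.47*10.77 = 101.9919
Total = 101.9919 - 8.0247 = 93.9672


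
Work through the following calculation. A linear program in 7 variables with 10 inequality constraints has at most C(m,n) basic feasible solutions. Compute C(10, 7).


Each vertex corresponds to some choice of n active constraints out of m, so the number of vertices is at most C(m, n) = m! / (n!(m-n)!).
m = 10, n = 7
Numerator: 10 * 9 * 8 * 7 * 6 * 5 * 4
Denominator: 7! = 5040
C(10, 7) = 120


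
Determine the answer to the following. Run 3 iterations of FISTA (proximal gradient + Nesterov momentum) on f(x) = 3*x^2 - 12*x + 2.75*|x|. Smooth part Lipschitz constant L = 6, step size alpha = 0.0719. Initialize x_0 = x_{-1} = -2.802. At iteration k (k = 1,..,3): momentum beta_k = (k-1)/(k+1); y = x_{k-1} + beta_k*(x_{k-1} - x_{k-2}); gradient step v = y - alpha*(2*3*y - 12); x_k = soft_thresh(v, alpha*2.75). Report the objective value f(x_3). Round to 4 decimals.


FISTA on f(x) = 3*x^2 - 12*x + 2.75*|x|
L = 6, alpha = 0.0719
Iteration 1: beta = 0.0, y = -2.802 + 0.0*(-2.802 + 2.802) = -2.802
  grad(y) = -28.812, v = y - alpha*grad = -0.7304
  prox(v) = soft_thresh(-0.7304, 0.1977) = -0.5327
Iteration 2: beta = 0.3333, y = -0.5327 + 0.3333*(-0.5327 + 2.802) = 0.2237
  grad(y) = -10.6575, v = y - alpha*grad = 0.99
  prox(v) = soft_thresh(0.99, 0.1977) = 0.7923
Iteration 3: beta = 0.5, y = 0.7923 + 0.5*(0.7923 + 0.5327) = 1.4548
  grad(y) = -3.2713, v = y - alpha*grad = 1.69
  prox(v) = soft_thresh(1.69, 0.1977) = 1.4923
f(x_3) = 3*1.4923^2 - 12*1.4923 + 2.75*|1.4923| = -7.1229


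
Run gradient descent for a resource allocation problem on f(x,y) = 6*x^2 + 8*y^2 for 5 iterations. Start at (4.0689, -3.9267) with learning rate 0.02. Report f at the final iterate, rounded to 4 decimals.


Gradient descent on f(x,y) = 6*x^2 + 8*y^2.
Starting point: (4.0689, -3.9267), alpha = 0.02
Step 1: grad_x = 2*6*4.0689 = 48.8268, grad_y = 2*8*-3.9267 = -62.8272
  x_1 = 4.0689 - 0.02*48.8268 = 3.0924
  y_1 = -3.9267 - 0.02*-62.8272 = -2.6702
Step 2: grad_x = 2*6*3.0924 = 37.1084, grad_y = 2*8*-2.6702 = -42.7225
  x_2 = 3.0924 - 0.02*37.1084 = 2.3502
  y_2 = -2.6702 - 0.02*-42.7225 = -1.8157
Step 3: grad_x = 2*6*2.3502 = 28.2024, grad_y = 2*8*-1.8157 = -29.0513
  x_3 = 2.3502 - 0.02*28.2024 = 1.7861
  y_3 = -1.8157 - 0.02*-29.0513 = -1.2347
Step 4: grad_x = 2*6*1.7861 = 21.4338, grad_y = 2*8*-1.2347 = -19.7549
  x_4 = 1.7861 - 0.02*21.4338 = 1.3575
  y_4 = -1.2347 - 0.02*-19.7549 = -0.8396
Step 5: grad_x = 2*6*1.3575 = 16.2897, grad_y = 2*8*-0.8396 = -13.4333
  x_5 = 1.3575 - 0.02*16.2897 = 1.0317
  y_5 = -0.8396 - 0.02*-13.4333 = -0.5709
f(1.0317, -0.5709) = 6*1.0317^2 + 8*(-0.5709)^2 = 8.9937


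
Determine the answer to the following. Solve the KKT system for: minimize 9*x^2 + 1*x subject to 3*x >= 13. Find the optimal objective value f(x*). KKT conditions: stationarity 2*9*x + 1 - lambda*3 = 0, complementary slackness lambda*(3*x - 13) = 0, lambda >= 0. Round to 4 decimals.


Step 1: Try lambda = 0 (constraint inactive).
x_unc = -1/(2*9) = -0.0556
Check: 3*-0.0556 = -0.1668 < 13 -- violated!
Step 2: Constraint must be active: 3*x = 13
x* = 13/3 = 4.3333 (rounded; the exact value 13/3 is used below)
lambda = (2*9*(13/3) + 1)/3 = 26.3333
Step 3: Compute optimal value.
f(x*) = 9*(13/3)^2 + 1*(13/3) = 173.3333


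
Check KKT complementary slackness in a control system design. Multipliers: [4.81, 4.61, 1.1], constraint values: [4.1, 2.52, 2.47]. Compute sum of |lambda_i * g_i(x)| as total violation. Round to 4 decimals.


KKT complementary slackness check:
lambda_1 * g_1 = 4.81 * 4.1 = 19.721
lambda_2 * g_2 = 4.61 * 2.52 = 11.6172
lambda_3 * g_3 = 1.1 * 2.47 = 2.717
Total violation = 19.721 + 11.6172 + 2.717 = 34.0552


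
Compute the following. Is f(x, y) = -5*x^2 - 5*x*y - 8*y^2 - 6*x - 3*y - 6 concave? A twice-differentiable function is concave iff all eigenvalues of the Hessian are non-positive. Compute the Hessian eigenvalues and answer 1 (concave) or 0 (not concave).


The Hessian of f(x,y) = -5*x^2 - 5*x*y - 8*y^2 - 6*x - 3*y - 6 is:
H = [[-10, -5], [-5, -16]]
Trace = -10 - 16 = -26
Determinant = -10*-16 - (-5)^2 = 135
Discriminant = (-26)^2 - 4*135 = 136.0
Eigenvalues: lambda_1 = -18.831, lambda_2 = -7.169
The function is concave.

1


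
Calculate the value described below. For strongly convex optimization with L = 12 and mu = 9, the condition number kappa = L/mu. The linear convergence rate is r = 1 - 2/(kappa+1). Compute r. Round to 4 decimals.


Step 1: Compute the condition number.
kappa = L/mu = 12/9 = 1.3333
Step 2: Compute the convergence rate.
r = 1 - 2/(kappa + 1) = 1 - 2*mu/(L + mu) = (L - mu)/(L + mu) = 3/21 = 0.1429


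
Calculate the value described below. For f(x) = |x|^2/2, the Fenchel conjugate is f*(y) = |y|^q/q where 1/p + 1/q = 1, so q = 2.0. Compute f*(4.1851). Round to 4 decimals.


The conjugate exponent q satisfies 1/p + 1/q = 1.
p = 2, so q = 2/(2 - 1) = 2.0
|y|^q = 4.1851^2.0 = 17.5151
f*(4.1851) = 17.5151 / 2.0 = 8.7575


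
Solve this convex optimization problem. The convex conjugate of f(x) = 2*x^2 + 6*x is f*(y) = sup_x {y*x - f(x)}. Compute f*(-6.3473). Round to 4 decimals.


f*(y) = sup_x {y*x - a*x^2 - b*x} = sup_x {(y-b)*x - a*x^2}
FOC: (y - b) - 2a*x = 0 => x* = (y - b)/(2a)
x* = (-6.3473 - 6)/(2*2) = -3.0868
f*(-6.3473) = (y-b)^2/(4a) = (-6.3473 - 6)^2/(4*2)
= 152.4558/8 = 19.057


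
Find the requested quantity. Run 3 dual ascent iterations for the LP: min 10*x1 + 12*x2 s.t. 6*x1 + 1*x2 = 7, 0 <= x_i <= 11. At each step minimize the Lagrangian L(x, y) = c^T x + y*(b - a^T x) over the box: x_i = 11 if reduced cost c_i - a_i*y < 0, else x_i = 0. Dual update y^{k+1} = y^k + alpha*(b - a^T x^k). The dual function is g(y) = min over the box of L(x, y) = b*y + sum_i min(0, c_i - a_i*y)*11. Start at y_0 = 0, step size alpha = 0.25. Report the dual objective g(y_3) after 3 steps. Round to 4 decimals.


Dual ascent for LP: min 10*x1 + 12*x2, 6*x1 + 1*x2 = 7, 0 <= x_i <= 11
Step 1: y^k = 0.0, reduced costs: (10.0, 12.0)
  x^k = (0.0, 0.0), subgradient = b - a^T x = 7.0
  y^{k+1} = 0.0 + 0.25*7.0 = 1.75
Step 2: y^k = 1.75, reduced costs: (-0.5, 10.25)
  x^k = (11.0, 0.0), subgradient = b - a^T x = -59.0
  y^{k+1} = 1.75 + 0.25*-59.0 = -13.0
Step 3: y^k = -13.0, reduced costs: (88.0, 25.0)
  x^k = (0.0, 0.0), subgradient = b - a^T x = 7.0
  y^{k+1} = -13.0 + 0.25*7.0 = -11.25
Dual objective at y_3 = -11.25: reduced costs (77.5, 23.25), box minimizer x = (0.0, 0.0)
g(y_3) = b*y + (c1 - a1*y)*x1 + (c2 - a2*y)*x2 = 7*(-11.25) + 77.5*0.0 + 23.25*0.0 = -78.75 + 0.0 + 0.0 = -78.75


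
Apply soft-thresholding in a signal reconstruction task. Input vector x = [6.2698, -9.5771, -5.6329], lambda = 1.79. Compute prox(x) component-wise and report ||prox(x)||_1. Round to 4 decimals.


Soft-thresholding with lambda = 1.79:
prox(6.2698) = sign(6.2698)*max(|6.2698| - 1.79, 0) = 4.4798
prox(-9.5771) = sign(-9.5771)*max(|-9.5771| - 1.79, 0) = -7.7871
prox(-5.6329) = sign(-5.6329)*max(|-5.6329| - 1.79, 0) = -3.8429
prox(x) = [4.4798, -7.7871, -3.8429]
||prox(x)||_1 = 4.4798 + 7.7871 + 3.8429 = 16.1098


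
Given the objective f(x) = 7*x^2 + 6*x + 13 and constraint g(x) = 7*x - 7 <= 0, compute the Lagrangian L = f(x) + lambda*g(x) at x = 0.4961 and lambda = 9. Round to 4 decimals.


Step 1: Evaluate f(x).
f(0.4961) = 7*0.4961^2 + 6*0.4961 + 13 = 17.6994
Step 2: Evaluate g(x).
g(0.4961) = 7*0.4961 - 7 = -3.5273
Step 3: Compute Lagrangian.
L = 17.6994 + 9*-3.5273 = -14.0463


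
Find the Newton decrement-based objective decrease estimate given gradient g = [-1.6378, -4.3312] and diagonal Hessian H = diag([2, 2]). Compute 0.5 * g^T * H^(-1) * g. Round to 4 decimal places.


Step 1: H is diagonal, so H^(-1) * g = [-0.8189, -2.1656].
Step 2: g^T H^(-1) g = sum_i g_i^2 / H_ii
  = (-1.6378)^2/2 + (-4.3312)^2/2
  = 1.3412 + 9.3796 = 10.7208
Step 3: Objective decrease = 0.5 * g^T H^(-1) g = 5.3604


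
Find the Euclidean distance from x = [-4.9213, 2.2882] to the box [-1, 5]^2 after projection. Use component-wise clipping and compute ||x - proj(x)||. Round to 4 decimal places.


Project each component onto [-1, 5].
clip(-4.9213) = -1.0, clip(2.2882) = 2.2882
Projection = [-1.0, 2.2882]
Squared diffs: [15.3766, 0.0]
Distance = sqrt(15.3766) = 3.9213


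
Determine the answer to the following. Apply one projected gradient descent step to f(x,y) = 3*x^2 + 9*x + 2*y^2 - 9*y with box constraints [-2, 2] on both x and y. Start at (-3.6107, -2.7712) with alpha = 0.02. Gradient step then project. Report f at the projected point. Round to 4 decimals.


Step 1: Compute gradient at (-3.6107, -2.7712).
grad_x = 2*3*-3.6107 + 9 = -12.6642
grad_y = 2*2*-2.7712 - 9 = -20.0848
Step 2: Gradient step.
x_raw = -3.6107 - 0.02*-12.6642 = -3.3574
y_raw = -2.7712 - 0.02*-20.0848 = -2.3695
Step 3: Project onto [-2, 2].
x_proj = clip(-3.3574) = -2.0
y_proj = clip(-2.3695) = -2.0
Step 4: Evaluate f.
f(-2.0, -2.0) = 20.0


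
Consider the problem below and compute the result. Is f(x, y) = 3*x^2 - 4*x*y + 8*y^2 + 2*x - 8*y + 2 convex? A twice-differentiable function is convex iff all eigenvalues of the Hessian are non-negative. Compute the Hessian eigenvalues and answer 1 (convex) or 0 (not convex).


The Hessian of f(x,y) = 3*x^2 - 4*x*y + 8*y^2 + 2*x - 8*y + 2 is:
H = [[6, -4], [-4, 16]]
Trace = 6 + 16 = 22
Determinant = 6*16 - (-4)^2 = 80
Discriminant = (22)^2 - 4*80 = 164.0
Eigenvalues: lambda_1 = 4.5969, lambda_2 = 17.4031
The function is convex.

1


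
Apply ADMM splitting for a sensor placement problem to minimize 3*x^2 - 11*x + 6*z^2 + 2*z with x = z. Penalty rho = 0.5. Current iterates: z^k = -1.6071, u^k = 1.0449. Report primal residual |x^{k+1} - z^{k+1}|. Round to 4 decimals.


ADMM iteration with rho = 0.5, z^k = -1.6071, u^k = 1.0449
Step 1: x-update.
Minimize 3*x^2 - 11*x + (0.5/2)*(x + 1.6071 + 1.0449)^2
FOC: (2*3 + 0.5)*x = 11 + 0.5*(-1.6071 - 1.0449)
x^{k+1} = 1.4883
Step 2: z-update.
Minimize 6*z^2 + 2*z + (0.5/2)*(1.4883 - z + 1.0449)^2
FOC: (2*6 + 0.5)*z = -2 + 0.5*(1.4883 + 1.0449)
z^{k+1} = -0.0587
Step 3: u-update.
u^{k+1} = 1.0449 + 1.4883 + 0.0587 = 2.5919
Step 4: Primal residual = |1.4883 + 0.0587| = 1.547


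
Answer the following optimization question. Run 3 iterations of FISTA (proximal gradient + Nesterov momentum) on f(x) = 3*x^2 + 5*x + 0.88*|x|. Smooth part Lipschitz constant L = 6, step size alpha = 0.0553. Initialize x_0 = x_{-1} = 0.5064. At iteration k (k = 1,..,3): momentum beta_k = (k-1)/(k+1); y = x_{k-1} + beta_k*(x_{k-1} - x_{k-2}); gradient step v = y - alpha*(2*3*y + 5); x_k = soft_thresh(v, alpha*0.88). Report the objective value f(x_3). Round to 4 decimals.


FISTA on f(x) = 3*x^2 + 5*x + 0.88*|x|
L = 6, alpha = 0.0553
Iteration 1: beta = 0.0, y = 0.5064 + 0.0*(0.5064 - 0.5064) = 0.5064
  grad(y) = 8.0384, v = y - alpha*grad = 0.0619
  prox(v) = soft_thresh(0.0619, 0.0487) = 0.0132
Iteration 2: beta = 0.3333, y = 0.0132 + 0.3333*(0.0132 - 0.5064) = -0.1512
  grad(y) = 4.0929, v = y - alpha*grad = -0.3775
  prox(v) = soft_thresh(-0.3775, 0.0487) = -0.3289
Iteration 3: beta = 0.5, y = -0.3289 + 0.5*(-0.3289 - 0.0132) = -0.4999
  grad(y) = 2.0007, v = y - alpha*grad = -0.6105
  prox(v) = soft_thresh(-0.6105, 0.0487) = -0.5619
f(x_3) = 3*(-0.5619)^2 + 5*(-0.5619) + 0.88*|-0.5619| = -1.3678


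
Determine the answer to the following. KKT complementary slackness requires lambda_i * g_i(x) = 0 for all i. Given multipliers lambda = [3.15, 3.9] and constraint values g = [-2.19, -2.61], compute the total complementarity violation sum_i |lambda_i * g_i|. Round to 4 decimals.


KKT complementary slackness check:
lambda_1 * g_1 = 3.15 * -2.19 = -6.8985
lambda_2 * g_2 = 3.9 * -2.61 = -10.179
Total violation = 6.8985 + 10.179 = 17.0775


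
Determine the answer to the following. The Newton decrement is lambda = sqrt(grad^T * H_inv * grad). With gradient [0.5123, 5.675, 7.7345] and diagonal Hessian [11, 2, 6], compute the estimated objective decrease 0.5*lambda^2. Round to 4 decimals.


Step 1: H is diagonal, so H^(-1) * g = [0.0466, 2.8375, 1.2891].
Step 2: g^T H^(-1) g = sum_i g_i^2 / H_ii
  = (0.5123)^2/11 + (5.675)^2/2 + (7.7345)^2/6
  = 0.0239 + 16.1028 + 9.9704 = 26.0971
Step 3: Objective decrease = 0.5 * g^T H^(-1) g = 13.0485


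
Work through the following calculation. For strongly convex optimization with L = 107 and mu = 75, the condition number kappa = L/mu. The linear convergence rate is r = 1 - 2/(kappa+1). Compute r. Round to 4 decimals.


Step 1: Compute the condition number.
kappa = L/mu = 107/75 = 1.4267
Step 2: Compute the convergence rate.
r = 1 - 2/(kappa + 1) = 1 - 2*mu/(L + mu) = (L - mu)/(L + mu) = 32/182 = 0.1758


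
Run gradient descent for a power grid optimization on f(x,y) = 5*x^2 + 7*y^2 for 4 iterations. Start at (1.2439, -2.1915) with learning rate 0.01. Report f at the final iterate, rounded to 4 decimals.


Gradient descent on f(x,y) = 5*x^2 + 7*y^2.
Starting point: (1.2439, -2.1915), alpha = 0.01
Step 1: grad_x = 2*5*1.2439 = 12.439, grad_y = 2*7*-2.1915 = -30.681
  x_1 = 1.2439 - 0.01*12.439 = 1.1195
  y_1 = -2.1915 - 0.01*-30.681 = -1.8847
Step 2: grad_x = 2*5*1.1195 = 11.1951, grad_y = 2*7*-1.8847 = -26.3857
  x_2 = 1.1195 - 0.01*11.1951 = 1.0076
  y_2 = -1.8847 - 0.01*-26.3857 = -1.6208
Step 3: grad_x = 2*5*1.0076 = 10.0756, grad_y = 2*7*-1.6208 = -22.6917
  x_3 = 1.0076 - 0.01*10.0756 = 0.9068
  y_3 = -1.6208 - 0.01*-22.6917 = -1.3939
Step 4: grad_x = 2*5*0.9068 = 9.068, grad_y = 2*7*-1.3939 = -19.5148
  x_4 = 0.9068 - 0.01*9.068 = 0.8161
  y_4 = -1.3939 - 0.01*-19.5148 = -1.1988
f(0.8161, -1.1988) = 5*0.8161^2 + 7*(-1.1988)^2 = 13.3896


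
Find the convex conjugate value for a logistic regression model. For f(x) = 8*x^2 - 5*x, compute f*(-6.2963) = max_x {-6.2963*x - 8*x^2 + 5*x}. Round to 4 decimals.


f*(y) = sup_x {y*x - a*x^2 - b*x} = sup_x {(y-b)*x - a*x^2}
FOC: (y - b) - 2a*x = 0 => x* = (y - b)/(2a)
x* = (-6.2963 + 5)/(2*8) = -0.081
f*(-6.2963) = (y-b)^2/(4a) = (-6.2963 + 5)^2/(4*8)
= 1.6804/32 = 0.0525
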